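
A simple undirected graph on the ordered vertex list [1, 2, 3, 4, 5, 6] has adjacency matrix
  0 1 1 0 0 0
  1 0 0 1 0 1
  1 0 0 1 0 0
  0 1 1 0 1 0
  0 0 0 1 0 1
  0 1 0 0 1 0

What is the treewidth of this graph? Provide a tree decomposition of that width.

Treewidth 2.
One optimal decomposition is:
Bags: B1 = {1, 2, 3}  B2 = {2, 3, 4}  B3 = {2, 4, 6}  B4 = {4, 5, 6}
Tree: B1–B2, B2–B3, B3–B4

Each bag holds 3 vertices, so the decomposition has width 2, which upper-bounds the treewidth. The edges 1–3–4–2–1 form a cycle, so G is not a tree and its treewidth is at least 2. Therefore the treewidth is 2.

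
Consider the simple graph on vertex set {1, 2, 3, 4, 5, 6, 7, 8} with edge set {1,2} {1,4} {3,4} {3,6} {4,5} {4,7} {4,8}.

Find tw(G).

1

A width-1 tree decomposition is:
Bags: B1 = {1, 4}  B2 = {1, 2}  B3 = {4, 5}  B4 = {3, 4}  B5 = {4, 7}  B6 = {3, 6}  B7 = {4, 8}
Tree: B1–B2, B1–B3, B1–B4, B4–B5, B4–B6, B3–B7
The largest bag has 2 vertices, giving width 1; this decomposition certifies tw(G) ≤ 1. Any graph with an edge has treewidth ≥ 1, and G has the edge 4–1. The upper and lower bounds meet at 1, so that is the treewidth.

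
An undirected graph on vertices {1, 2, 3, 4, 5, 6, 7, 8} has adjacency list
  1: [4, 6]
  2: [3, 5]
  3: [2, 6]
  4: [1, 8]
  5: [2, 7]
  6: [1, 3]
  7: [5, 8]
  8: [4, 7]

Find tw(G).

2

A width-2 tree decomposition is:
Bags: B1 = {2, 3, 5}  B2 = {3, 5, 6}  B3 = {1, 5, 6}  B4 = {1, 4, 5}  B5 = {4, 5, 8}  B6 = {5, 7, 8}
Tree: B1–B2, B2–B3, B3–B4, B4–B5, B5–B6
Every bag has size at most 3, so the width is 3 − 1 = 2 and tw(G) ≤ 2. Since 5–2–3–6–1–4–8–7–5 is a cycle in G, G is not acyclic. Forests are exactly the graphs of treewidth ≤ 1, so tw(G) ≥ 2. Therefore the treewidth is 2.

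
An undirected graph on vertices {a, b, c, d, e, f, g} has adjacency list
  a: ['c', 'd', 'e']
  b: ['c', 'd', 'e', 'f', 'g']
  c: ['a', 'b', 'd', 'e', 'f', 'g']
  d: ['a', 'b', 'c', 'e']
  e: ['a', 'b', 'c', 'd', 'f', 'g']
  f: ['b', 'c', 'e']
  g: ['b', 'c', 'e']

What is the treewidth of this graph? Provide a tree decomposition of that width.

Treewidth 3.
One optimal decomposition is:
Bags: B1 = {a, c, d, e}  B2 = {b, c, d, e}  B3 = {b, c, e, g}  B4 = {b, c, e, f}
Tree: B1–B2, B2–B3, B2–B4

Each bag holds 4 vertices, so the decomposition has width 3, which upper-bounds the treewidth. On the other hand G contains the 4-clique {a, c, d, e}. A clique must lie in a single bag of any decomposition, so no decomposition can have width below 3. The upper and lower bounds meet at 3, so that is the treewidth.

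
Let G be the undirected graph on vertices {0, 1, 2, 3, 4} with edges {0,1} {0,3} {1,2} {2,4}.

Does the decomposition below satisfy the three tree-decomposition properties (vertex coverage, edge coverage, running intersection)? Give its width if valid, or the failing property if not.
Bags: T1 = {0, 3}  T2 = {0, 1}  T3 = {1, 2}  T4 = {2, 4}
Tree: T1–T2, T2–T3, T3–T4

Checking the three conditions: (i) the bags cover all of {0, 1, 2, 3, 4}; (ii) for each edge, some bag contains both endpoints; (iii) the bags containing any fixed vertex form a subtree. All hold, so the decomposition is valid with width 2 − 1 = 1.

Yes; width 1.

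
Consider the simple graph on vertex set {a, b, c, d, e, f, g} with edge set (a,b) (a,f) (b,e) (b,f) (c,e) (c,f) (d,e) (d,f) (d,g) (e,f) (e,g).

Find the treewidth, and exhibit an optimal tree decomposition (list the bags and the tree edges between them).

Treewidth 2.
One such decomposition:
Bags: B1 = {d, e, g}  B2 = {d, e, f}  B3 = {b, e, f}  B4 = {a, b, f}  B5 = {c, e, f}
Tree: B1–B2, B2–B3, B3–B4, B2–B5

Every bag has size at most 3, so the width is 3 − 1 = 2 and tw(G) ≤ 2. Conversely, {d, e, g} is a clique of size 3, and the vertices of any clique must share a bag in every tree decomposition; so some bag has ≥ 3 vertices and tw(G) ≥ 2. Hence tw(G) = 2 exactly.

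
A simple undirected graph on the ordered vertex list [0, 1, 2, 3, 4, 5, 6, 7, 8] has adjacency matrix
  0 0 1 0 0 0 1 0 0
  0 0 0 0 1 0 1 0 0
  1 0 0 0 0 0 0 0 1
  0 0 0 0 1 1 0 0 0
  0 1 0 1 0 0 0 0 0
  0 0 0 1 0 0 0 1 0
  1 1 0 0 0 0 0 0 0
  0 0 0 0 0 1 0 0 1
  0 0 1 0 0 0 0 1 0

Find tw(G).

A width-2 tree decomposition is:
Bags: B1 = {1, 4, 6}  B2 = {3, 4, 6}  B3 = {3, 5, 6}  B4 = {5, 6, 7}  B5 = {6, 7, 8}  B6 = {2, 6, 8}  B7 = {0, 2, 6}
Tree: B1–B2, B2–B3, B3–B4, B4–B5, B5–B6, B6–B7
The largest bag has 3 vertices, giving width 2; this decomposition certifies tw(G) ≤ 2. The edges 6–1–4–3–5–7–8–2–0–6 form a cycle, so G is not a tree and its treewidth is at least 2. The upper and lower bounds meet at 2, so that is the treewidth.

2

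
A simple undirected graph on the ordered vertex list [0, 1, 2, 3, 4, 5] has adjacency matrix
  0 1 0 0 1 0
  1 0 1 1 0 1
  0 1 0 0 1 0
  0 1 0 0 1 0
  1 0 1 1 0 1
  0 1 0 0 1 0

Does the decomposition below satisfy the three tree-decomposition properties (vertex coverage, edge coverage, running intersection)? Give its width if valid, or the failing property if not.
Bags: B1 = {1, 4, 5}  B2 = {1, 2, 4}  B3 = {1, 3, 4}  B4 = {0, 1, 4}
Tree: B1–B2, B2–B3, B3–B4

Yes; width 2.

Vertex coverage: the bags together contain {0, 1, 2, 3, 4, 5}, the full vertex set. Edge coverage: each edge of G has both endpoints in at least one bag. Running intersection: for every vertex, the bags containing it form a connected subtree. All three properties hold, so this is a valid tree decomposition of width max|bag| − 1 = 2, and hence tw(G) ≤ 2.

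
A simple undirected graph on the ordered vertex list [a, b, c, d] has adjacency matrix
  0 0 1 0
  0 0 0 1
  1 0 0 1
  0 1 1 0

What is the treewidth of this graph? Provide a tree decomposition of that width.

Treewidth 1.
Bags: B1 = {b, d}  B2 = {c, d}  B3 = {a, c}
Tree: B1–B2, B2–B3

Each bag holds 2 vertices, so the decomposition has width 1, which upper-bounds the treewidth. G has an edge, so its treewidth is at least 1. The upper and lower bounds meet at 1, so that is the treewidth.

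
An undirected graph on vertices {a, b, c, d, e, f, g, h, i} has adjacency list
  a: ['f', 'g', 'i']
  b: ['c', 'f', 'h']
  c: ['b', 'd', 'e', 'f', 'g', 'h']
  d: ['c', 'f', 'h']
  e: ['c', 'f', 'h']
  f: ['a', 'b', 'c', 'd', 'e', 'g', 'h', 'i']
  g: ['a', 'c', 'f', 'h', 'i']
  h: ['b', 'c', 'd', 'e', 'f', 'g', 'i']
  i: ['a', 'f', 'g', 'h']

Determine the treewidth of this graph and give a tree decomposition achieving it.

Treewidth 3.
One optimal decomposition is:
Bags: B1 = {c, f, g, h}  B2 = {c, e, f, h}  B3 = {b, c, f, h}  B4 = {f, g, h, i}  B5 = {c, d, f, h}  B6 = {a, f, g, i}
Tree: B1–B2, B2–B3, B1–B4, B1–B5, B4–B6

Every bag has size at most 4, so the width is 4 − 1 = 3 and tw(G) ≤ 3. For the lower bound, the 4 vertices {c, d, f, h} are pairwise adjacent, and any tree decomposition puts a clique entirely inside one bag — forcing width ≥ 3. The upper and lower bounds meet at 3, so that is the treewidth.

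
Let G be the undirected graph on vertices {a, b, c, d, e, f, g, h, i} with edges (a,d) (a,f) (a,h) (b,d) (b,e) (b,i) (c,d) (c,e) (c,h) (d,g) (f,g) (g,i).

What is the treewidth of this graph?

3

A width-3 tree decomposition is:
Bags: B1 = {a, f, g, i}  B2 = {a, d, g, i}  B3 = {a, b, d, i}  B4 = {a, b, d, h}  B5 = {b, c, d, h}  B6 = {b, c, e, h}
Tree: B1–B2, B2–B3, B3–B4, B4–B5, B5–B6
Each bag holds 4 vertices, so the decomposition has width 3, which upper-bounds the treewidth. For the lower bound: the 4 vertex sets {f,g,i}, {a}, {d}, {b,c,e,h} are disjoint, each induces a connected subgraph, and every pair is joined by at least one edge of G. Contracting each set to a single vertex therefore yields K_{4} as a minor, and since treewidth is minor-monotone, tw(G) ≥ tw(K_{4}) = 3. The upper and lower bounds meet at 3, so that is the treewidth.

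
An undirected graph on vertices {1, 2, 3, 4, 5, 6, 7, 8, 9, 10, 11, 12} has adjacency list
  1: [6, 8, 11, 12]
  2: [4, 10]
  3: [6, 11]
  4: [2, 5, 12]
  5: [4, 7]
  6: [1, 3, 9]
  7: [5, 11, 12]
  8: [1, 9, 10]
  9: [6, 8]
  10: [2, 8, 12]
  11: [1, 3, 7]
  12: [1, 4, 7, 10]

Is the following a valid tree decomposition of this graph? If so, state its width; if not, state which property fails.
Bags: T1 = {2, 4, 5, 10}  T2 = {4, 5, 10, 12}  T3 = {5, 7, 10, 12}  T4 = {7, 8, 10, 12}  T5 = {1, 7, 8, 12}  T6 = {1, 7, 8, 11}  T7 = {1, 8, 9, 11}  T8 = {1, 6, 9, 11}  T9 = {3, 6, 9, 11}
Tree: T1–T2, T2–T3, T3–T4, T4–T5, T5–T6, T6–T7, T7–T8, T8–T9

Checking the three conditions: (i) the bags cover all of {1, 2, 3, 4, 5, 6, 7, 8, 9, 10, 11, 12}; (ii) for each edge, some bag contains both endpoints; (iii) the bags containing any fixed vertex form a subtree. All hold, so the decomposition is valid with width 4 − 1 = 3.

Yes; width 3.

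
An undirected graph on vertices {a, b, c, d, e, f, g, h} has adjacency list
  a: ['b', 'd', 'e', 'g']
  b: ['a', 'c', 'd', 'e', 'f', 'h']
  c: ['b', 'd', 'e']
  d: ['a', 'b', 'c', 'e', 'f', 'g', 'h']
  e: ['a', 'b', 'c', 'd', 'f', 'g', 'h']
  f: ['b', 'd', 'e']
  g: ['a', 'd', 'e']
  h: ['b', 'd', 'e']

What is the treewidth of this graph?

3

A width-3 tree decomposition is:
Bags: B1 = {a, b, d, e}  B2 = {b, d, e, f}  B3 = {a, d, e, g}  B4 = {b, c, d, e}  B5 = {b, d, e, h}
Tree: B1–B2, B1–B3, B2–B4, B4–B5
The largest bag has 4 vertices, giving width 3; this decomposition certifies tw(G) ≤ 3. On the other hand G contains the 4-clique {a, d, e, g}. A clique must lie in a single bag of any decomposition, so no decomposition can have width below 3. Combining the bounds, tw(G) = 3.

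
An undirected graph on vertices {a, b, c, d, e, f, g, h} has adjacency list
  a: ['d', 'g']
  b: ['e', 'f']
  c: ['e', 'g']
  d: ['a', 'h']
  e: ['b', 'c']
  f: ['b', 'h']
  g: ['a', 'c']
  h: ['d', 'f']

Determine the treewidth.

2

A width-2 tree decomposition is:
Bags: B1 = {b, e, f}  B2 = {e, f, h}  B3 = {d, e, h}  B4 = {a, d, e}  B5 = {a, e, g}  B6 = {c, e, g}
Tree: B1–B2, B2–B3, B3–B4, B4–B5, B5–B6
Each bag holds 3 vertices, so the decomposition has width 2, which upper-bounds the treewidth. For the lower bound, G contains the cycle e–b–f–h–d–a–g–c–e, so G is not a forest; only forests have treewidth ≤ 1, hence tw(G) ≥ 2. Therefore the treewidth is 2.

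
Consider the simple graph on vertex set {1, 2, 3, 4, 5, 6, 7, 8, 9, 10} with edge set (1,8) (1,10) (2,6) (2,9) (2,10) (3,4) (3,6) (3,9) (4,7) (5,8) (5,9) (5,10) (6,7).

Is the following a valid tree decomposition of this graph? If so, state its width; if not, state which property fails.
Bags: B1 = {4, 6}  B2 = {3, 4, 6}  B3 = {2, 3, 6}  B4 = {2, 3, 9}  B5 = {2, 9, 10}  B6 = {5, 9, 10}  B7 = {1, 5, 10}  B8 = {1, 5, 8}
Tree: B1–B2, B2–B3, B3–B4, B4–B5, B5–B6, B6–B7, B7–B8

No — vertex 7 appears in no bag.

A tree decomposition must satisfy three properties: every vertex lies in some bag; for every edge, both endpoints lie together in some bag; and for every vertex, the bags containing it form a connected subtree. Here vertex 7 appears in no bag, so the decomposition is invalid.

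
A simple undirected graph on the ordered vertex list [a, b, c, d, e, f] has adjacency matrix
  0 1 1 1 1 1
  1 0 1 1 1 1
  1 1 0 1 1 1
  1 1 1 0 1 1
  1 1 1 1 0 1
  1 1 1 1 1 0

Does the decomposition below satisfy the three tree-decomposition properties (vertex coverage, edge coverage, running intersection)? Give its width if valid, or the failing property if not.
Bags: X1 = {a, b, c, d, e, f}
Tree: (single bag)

Yes; width 5.

Every vertex of G appears in some bag (union = {a, b, c, d, e, f}); every edge is covered by a bag; and for each vertex v the set of bags containing v is connected in the bag tree. The decomposition is therefore valid. The largest bag has 6 vertices, so the width is 5.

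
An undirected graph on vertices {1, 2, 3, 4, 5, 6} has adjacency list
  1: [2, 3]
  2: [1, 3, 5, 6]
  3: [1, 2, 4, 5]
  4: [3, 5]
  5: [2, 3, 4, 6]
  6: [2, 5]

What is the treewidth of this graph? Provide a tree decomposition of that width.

Every bag has size at most 3, so the width is 3 − 1 = 2 and tw(G) ≤ 2. On the other hand G contains the 3-clique {1, 2, 3}. A clique must lie in a single bag of any decomposition, so no decomposition can have width below 2. Combining the bounds, tw(G) = 2.

Treewidth 2.
Bags: B1 = {2, 5, 6}  B2 = {2, 3, 5}  B3 = {1, 2, 3}  B4 = {3, 4, 5}
Tree: B1–B2, B2–B3, B2–B4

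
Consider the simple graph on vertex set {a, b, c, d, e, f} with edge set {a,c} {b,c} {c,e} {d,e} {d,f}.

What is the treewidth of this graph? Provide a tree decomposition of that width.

Every bag has size at most 2, so the width is 2 − 1 = 1 and tw(G) ≤ 1. Since G has at least one edge (e.g. c–a), it is not an edgeless graph, so tw(G) ≥ 1. Hence tw(G) = 1 exactly.

Treewidth 1.
Bags: B1 = {a, c}  B2 = {c, e}  B3 = {d, e}  B4 = {b, c}  B5 = {d, f}
Tree: B1–B2, B2–B3, B1–B4, B3–B5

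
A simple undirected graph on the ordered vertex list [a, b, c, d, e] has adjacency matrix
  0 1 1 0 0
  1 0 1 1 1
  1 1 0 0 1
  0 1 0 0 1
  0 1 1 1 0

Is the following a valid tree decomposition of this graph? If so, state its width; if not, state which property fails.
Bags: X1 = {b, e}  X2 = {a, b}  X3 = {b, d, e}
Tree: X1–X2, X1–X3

No — vertex c appears in no bag.

A tree decomposition must satisfy three properties: every vertex lies in some bag; for every edge, both endpoints lie together in some bag; and for every vertex, the bags containing it form a connected subtree. Here vertex c appears in no bag, so the decomposition is invalid.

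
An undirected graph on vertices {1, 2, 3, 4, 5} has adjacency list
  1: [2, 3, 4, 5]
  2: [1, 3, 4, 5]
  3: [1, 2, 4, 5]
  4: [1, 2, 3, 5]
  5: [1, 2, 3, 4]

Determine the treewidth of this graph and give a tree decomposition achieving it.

Treewidth 4.
One optimal decomposition is:
Bags: B1 = {1, 2, 3, 4, 5}
Tree: (single bag)

With just one bag of size 5, the width is 5 − 1 = 4, so tw(G) ≤ 4. For the lower bound, the 5 vertices {1, 2, 3, 4, 5} are pairwise adjacent, and any tree decomposition puts a clique entirely inside one bag — forcing width ≥ 4. Combining the bounds, tw(G) = 4.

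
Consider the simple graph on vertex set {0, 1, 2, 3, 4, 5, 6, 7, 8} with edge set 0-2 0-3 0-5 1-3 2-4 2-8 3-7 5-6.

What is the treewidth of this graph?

A width-1 tree decomposition is:
Bags: B1 = {1, 3}  B2 = {0, 3}  B3 = {3, 7}  B4 = {0, 2}  B5 = {2, 4}  B6 = {2, 8}  B7 = {0, 5}  B8 = {5, 6}
Tree: B1–B2, B1–B3, B2–B4, B4–B5, B4–B6, B4–B7, B7–B8
Every bag has size at most 2, so the width is 2 − 1 = 1 and tw(G) ≤ 1. Since G has at least one edge (e.g. 3–1), it is not an edgeless graph, so tw(G) ≥ 1. The upper and lower bounds meet at 1, so that is the treewidth.

1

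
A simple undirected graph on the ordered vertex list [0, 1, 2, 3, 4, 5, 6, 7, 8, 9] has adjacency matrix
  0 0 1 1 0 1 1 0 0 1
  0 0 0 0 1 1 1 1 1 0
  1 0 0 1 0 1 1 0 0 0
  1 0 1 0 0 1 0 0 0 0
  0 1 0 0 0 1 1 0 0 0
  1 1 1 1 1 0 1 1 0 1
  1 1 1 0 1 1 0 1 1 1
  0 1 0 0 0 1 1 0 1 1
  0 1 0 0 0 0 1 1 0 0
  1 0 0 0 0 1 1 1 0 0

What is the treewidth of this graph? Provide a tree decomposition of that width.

The largest bag has 4 vertices, giving width 3; this decomposition certifies tw(G) ≤ 3. For the lower bound, the 4 vertices {1, 6, 7, 8} are pairwise adjacent, and any tree decomposition puts a clique entirely inside one bag — forcing width ≥ 3. Therefore the treewidth is 3.

Treewidth 3.
One optimal decomposition is:
Bags: B1 = {1, 6, 7, 8}  B2 = {1, 5, 6, 7}  B3 = {5, 6, 7, 9}  B4 = {0, 5, 6, 9}  B5 = {1, 4, 5, 6}  B6 = {0, 2, 5, 6}  B7 = {0, 2, 3, 5}
Tree: B1–B2, B2–B3, B3–B4, B2–B5, B4–B6, B6–B7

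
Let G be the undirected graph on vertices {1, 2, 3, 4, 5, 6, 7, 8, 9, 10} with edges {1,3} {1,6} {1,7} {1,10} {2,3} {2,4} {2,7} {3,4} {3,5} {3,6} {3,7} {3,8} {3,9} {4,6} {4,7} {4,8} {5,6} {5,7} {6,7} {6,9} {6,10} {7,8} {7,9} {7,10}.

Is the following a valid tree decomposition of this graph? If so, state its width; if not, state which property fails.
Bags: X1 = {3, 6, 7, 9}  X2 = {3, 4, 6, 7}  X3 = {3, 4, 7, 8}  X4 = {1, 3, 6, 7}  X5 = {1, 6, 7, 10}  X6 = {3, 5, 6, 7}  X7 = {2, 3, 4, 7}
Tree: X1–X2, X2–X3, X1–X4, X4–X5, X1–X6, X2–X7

Vertex coverage: the bags together contain {1, 2, 3, 4, 5, 6, 7, 8, 9, 10}, the full vertex set. Edge coverage: each edge of G has both endpoints in at least one bag. Running intersection: for every vertex, the bags containing it form a connected subtree. All three properties hold, so this is a valid tree decomposition of width max|bag| − 1 = 3, and hence tw(G) ≤ 3.

Yes; width 3.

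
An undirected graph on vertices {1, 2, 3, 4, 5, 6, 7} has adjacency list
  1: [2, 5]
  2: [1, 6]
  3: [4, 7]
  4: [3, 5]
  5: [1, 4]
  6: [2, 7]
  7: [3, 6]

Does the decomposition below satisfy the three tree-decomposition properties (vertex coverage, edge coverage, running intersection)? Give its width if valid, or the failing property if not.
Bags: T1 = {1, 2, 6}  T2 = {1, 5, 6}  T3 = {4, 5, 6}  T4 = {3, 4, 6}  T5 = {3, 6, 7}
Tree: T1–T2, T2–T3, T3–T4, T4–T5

Yes; width 2.

Every vertex of G appears in some bag (union = {1, 2, 3, 4, 5, 6, 7}); every edge is covered by a bag; and for each vertex v the set of bags containing v is connected in the bag tree. The decomposition is therefore valid. The largest bag has 3 vertices, so the width is 2.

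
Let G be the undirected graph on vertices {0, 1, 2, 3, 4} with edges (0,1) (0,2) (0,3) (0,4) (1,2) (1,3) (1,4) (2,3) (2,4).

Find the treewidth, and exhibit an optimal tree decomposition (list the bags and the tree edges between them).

Treewidth 3.
Bags: B1 = {0, 1, 2, 3}  B2 = {0, 1, 2, 4}
Tree: B1–B2

Each bag holds 4 vertices, so the decomposition has width 3, which upper-bounds the treewidth. For the lower bound, the 4 vertices {0, 1, 2, 3} are pairwise adjacent, and any tree decomposition puts a clique entirely inside one bag — forcing width ≥ 3. Combining the bounds, tw(G) = 3.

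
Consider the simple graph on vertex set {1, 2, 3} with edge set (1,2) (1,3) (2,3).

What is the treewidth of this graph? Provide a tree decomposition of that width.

Treewidth 2.
One such decomposition:
Bags: B1 = {1, 2, 3}
Tree: (single bag)

A single bag containing all 3 vertices is trivially a valid decomposition of width 2. Conversely, {1, 2, 3} is a clique of size 3, and the vertices of any clique must share a bag in every tree decomposition; so some bag has ≥ 3 vertices and tw(G) ≥ 2. Combining the bounds, tw(G) = 2.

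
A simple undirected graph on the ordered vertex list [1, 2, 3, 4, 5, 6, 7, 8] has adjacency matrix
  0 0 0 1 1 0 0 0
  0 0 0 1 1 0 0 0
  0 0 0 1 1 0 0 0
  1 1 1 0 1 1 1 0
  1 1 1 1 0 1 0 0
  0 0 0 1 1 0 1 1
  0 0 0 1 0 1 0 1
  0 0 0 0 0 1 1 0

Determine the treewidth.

A width-2 tree decomposition is:
Bags: B1 = {4, 5, 6}  B2 = {4, 6, 7}  B3 = {2, 4, 5}  B4 = {6, 7, 8}  B5 = {1, 4, 5}  B6 = {3, 4, 5}
Tree: B1–B2, B1–B3, B2–B4, B3–B5, B1–B6
Each bag holds 3 vertices, so the decomposition has width 2, which upper-bounds the treewidth. For the lower bound, the 3 vertices {6, 7, 8} are pairwise adjacent, and any tree decomposition puts a clique entirely inside one bag — forcing width ≥ 2. The upper and lower bounds meet at 2, so that is the treewidth.

2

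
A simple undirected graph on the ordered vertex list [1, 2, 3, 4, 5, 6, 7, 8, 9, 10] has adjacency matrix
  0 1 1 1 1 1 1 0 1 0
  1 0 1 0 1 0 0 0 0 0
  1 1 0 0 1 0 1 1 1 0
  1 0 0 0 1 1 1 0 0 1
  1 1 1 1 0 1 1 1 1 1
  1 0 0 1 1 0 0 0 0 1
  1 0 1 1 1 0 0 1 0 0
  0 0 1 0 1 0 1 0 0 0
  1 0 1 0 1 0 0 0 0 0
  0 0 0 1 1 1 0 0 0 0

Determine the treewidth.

A width-3 tree decomposition is:
Bags: B1 = {1, 4, 5, 7}  B2 = {1, 3, 5, 7}  B3 = {1, 4, 5, 6}  B4 = {4, 5, 6, 10}  B5 = {1, 3, 5, 9}  B6 = {3, 5, 7, 8}  B7 = {1, 2, 3, 5}
Tree: B1–B2, B1–B3, B3–B4, B2–B5, B2–B6, B5–B7
The largest bag has 4 vertices, giving width 3; this decomposition certifies tw(G) ≤ 3. On the other hand G contains the 4-clique {3, 5, 7, 8}. A clique must lie in a single bag of any decomposition, so no decomposition can have width below 3. Hence tw(G) = 3 exactly.

3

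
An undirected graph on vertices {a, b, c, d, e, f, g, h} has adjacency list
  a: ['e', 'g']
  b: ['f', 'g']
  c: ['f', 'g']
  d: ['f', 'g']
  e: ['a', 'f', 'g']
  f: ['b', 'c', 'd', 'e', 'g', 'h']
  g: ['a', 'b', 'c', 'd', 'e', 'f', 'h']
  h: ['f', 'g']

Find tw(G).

2

A width-2 tree decomposition is:
Bags: B1 = {b, f, g}  B2 = {c, f, g}  B3 = {f, g, h}  B4 = {e, f, g}  B5 = {a, e, g}  B6 = {d, f, g}
Tree: B1–B2, B2–B3, B1–B4, B4–B5, B4–B6
The largest bag has 3 vertices, giving width 2; this decomposition certifies tw(G) ≤ 2. For the lower bound, the 3 vertices {a, e, g} are pairwise adjacent, and any tree decomposition puts a clique entirely inside one bag — forcing width ≥ 2. The upper and lower bounds meet at 2, so that is the treewidth.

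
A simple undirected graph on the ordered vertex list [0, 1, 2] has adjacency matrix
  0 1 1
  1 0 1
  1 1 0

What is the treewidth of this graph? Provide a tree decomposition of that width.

With just one bag of size 3, the width is 3 − 1 = 2, so tw(G) ≤ 2. For the lower bound, the 3 vertices {0, 1, 2} are pairwise adjacent, and any tree decomposition puts a clique entirely inside one bag — forcing width ≥ 2. Combining the bounds, tw(G) = 2.

Treewidth 2.
One optimal decomposition is:
Bags: B1 = {0, 1, 2}
Tree: (single bag)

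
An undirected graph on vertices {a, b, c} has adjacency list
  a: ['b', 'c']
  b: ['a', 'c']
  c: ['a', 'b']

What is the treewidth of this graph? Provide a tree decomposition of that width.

Treewidth 2.
Bags: B1 = {a, b, c}
Tree: (single bag)

With just one bag of size 3, the width is 3 − 1 = 2, so tw(G) ≤ 2. Conversely, {a, b, c} is a clique of size 3, and the vertices of any clique must share a bag in every tree decomposition; so some bag has ≥ 3 vertices and tw(G) ≥ 2. Hence tw(G) = 2 exactly.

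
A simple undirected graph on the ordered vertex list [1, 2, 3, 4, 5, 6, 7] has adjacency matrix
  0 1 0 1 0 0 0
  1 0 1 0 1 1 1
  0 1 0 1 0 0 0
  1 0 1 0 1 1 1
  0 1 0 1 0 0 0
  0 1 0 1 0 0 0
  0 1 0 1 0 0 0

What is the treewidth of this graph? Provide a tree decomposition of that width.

Each bag holds 3 vertices, so the decomposition has width 2, which upper-bounds the treewidth. The edges 4–7–2–5–4 form a cycle, so G is not a tree and its treewidth is at least 2. Combining the bounds, tw(G) = 2.

Treewidth 2.
One optimal decomposition is:
Bags: B1 = {2, 4, 7}  B2 = {2, 4, 5}  B3 = {2, 3, 4}  B4 = {1, 2, 4}  B5 = {2, 4, 6}
Tree: B1–B2, B2–B3, B3–B4, B4–B5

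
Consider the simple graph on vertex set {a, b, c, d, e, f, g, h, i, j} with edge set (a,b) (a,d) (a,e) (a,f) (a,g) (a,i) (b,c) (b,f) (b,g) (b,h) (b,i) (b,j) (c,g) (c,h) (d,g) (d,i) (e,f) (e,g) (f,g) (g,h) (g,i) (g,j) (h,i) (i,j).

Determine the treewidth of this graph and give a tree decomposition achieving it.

Treewidth 3.
Bags: B1 = {a, b, g, i}  B2 = {a, b, f, g}  B3 = {b, g, i, j}  B4 = {b, g, h, i}  B5 = {b, c, g, h}  B6 = {a, e, f, g}  B7 = {a, d, g, i}
Tree: B1–B2, B1–B3, B3–B4, B4–B5, B2–B6, B1–B7

Each bag holds 4 vertices, so the decomposition has width 3, which upper-bounds the treewidth. Conversely, {a, d, g, i} is a clique of size 4, and the vertices of any clique must share a bag in every tree decomposition; so some bag has ≥ 4 vertices and tw(G) ≥ 3. Combining the bounds, tw(G) = 3.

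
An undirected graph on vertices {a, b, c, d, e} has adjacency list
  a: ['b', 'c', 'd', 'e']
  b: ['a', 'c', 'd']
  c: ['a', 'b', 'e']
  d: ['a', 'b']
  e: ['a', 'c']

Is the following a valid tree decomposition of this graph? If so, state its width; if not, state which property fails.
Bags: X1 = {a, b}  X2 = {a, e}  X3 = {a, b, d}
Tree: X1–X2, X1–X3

A tree decomposition must satisfy three properties: every vertex lies in some bag; for every edge, both endpoints lie together in some bag; and for every vertex, the bags containing it form a connected subtree. Here vertex c appears in no bag, so the decomposition is invalid.

No — vertex c appears in no bag.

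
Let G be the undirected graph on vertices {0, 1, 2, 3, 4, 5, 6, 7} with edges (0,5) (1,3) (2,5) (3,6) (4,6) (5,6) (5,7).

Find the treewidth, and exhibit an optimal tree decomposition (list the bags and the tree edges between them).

Every bag has size at most 2, so the width is 2 − 1 = 1 and tw(G) ≤ 1. Any graph with an edge has treewidth ≥ 1, and G has the edge 0–5. Therefore the treewidth is 1.

Treewidth 1.
Bags: B1 = {0, 5}  B2 = {5, 6}  B3 = {4, 6}  B4 = {3, 6}  B5 = {2, 5}  B6 = {5, 7}  B7 = {1, 3}
Tree: B1–B2, B2–B3, B2–B4, B2–B5, B1–B6, B4–B7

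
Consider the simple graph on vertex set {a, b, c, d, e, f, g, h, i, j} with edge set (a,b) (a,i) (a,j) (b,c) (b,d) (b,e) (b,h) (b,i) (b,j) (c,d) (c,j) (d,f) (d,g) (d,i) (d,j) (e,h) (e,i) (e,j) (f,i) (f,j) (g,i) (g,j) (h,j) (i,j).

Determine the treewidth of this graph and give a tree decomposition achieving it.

Each bag holds 4 vertices, so the decomposition has width 3, which upper-bounds the treewidth. For the lower bound, the 4 vertices {d, g, i, j} are pairwise adjacent, and any tree decomposition puts a clique entirely inside one bag — forcing width ≥ 3. Therefore the treewidth is 3.

Treewidth 3.
Bags: B1 = {b, d, i, j}  B2 = {d, f, i, j}  B3 = {b, c, d, j}  B4 = {a, b, i, j}  B5 = {b, e, i, j}  B6 = {d, g, i, j}  B7 = {b, e, h, j}
Tree: B1–B2, B1–B3, B1–B4, B4–B5, B1–B6, B5–B7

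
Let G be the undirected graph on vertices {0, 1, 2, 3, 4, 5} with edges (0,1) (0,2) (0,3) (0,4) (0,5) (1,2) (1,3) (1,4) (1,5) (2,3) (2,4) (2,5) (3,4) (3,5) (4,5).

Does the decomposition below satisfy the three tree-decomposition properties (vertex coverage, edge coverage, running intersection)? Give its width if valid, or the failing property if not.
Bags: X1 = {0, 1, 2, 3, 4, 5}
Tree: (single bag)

Every vertex of G appears in some bag (union = {0, 1, 2, 3, 4, 5}); every edge is covered by a bag; and for each vertex v the set of bags containing v is connected in the bag tree. The decomposition is therefore valid. The largest bag has 6 vertices, so the width is 5.

Yes; width 5.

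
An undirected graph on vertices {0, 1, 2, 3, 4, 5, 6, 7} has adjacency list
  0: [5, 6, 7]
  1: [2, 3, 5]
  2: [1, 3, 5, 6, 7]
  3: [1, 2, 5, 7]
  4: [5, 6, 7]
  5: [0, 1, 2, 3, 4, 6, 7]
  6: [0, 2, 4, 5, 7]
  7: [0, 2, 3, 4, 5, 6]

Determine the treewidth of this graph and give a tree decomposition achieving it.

Treewidth 3.
Bags: B1 = {2, 5, 6, 7}  B2 = {0, 5, 6, 7}  B3 = {2, 3, 5, 7}  B4 = {1, 2, 3, 5}  B5 = {4, 5, 6, 7}
Tree: B1–B2, B1–B3, B3–B4, B1–B5

The largest bag has 4 vertices, giving width 3; this decomposition certifies tw(G) ≤ 3. On the other hand G contains the 4-clique {1, 2, 3, 5}. A clique must lie in a single bag of any decomposition, so no decomposition can have width below 3. Hence tw(G) = 3 exactly.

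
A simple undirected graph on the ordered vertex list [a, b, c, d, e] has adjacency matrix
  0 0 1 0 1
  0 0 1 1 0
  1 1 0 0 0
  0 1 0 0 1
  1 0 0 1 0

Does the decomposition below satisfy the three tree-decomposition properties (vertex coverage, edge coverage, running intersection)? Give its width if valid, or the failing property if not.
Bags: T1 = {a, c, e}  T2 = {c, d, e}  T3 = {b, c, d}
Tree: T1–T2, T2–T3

Every vertex of G appears in some bag (union = {a, b, c, d, e}); every edge is covered by a bag; and for each vertex v the set of bags containing v is connected in the bag tree. The decomposition is therefore valid. The largest bag has 3 vertices, so the width is 2.

Yes; width 2.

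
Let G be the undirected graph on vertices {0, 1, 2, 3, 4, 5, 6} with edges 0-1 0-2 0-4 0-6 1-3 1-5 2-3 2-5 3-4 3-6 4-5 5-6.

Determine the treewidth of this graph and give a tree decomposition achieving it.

Treewidth 3.
One optimal decomposition is:
Bags: B1 = {0, 1, 3, 5}  B2 = {0, 3, 4, 5}  B3 = {0, 2, 3, 5}  B4 = {0, 3, 5, 6}
Tree: B1–B2, B2–B3, B3–B4

Each bag holds 4 vertices, so the decomposition has width 3, which upper-bounds the treewidth. For the lower bound: the 4 vertex sets {1,3}, {4,5}, {0}, {2} are disjoint, each induces a connected subgraph, and every pair is joined by at least one edge of G. Contracting each set to a single vertex therefore yields K_{4} as a minor, and since treewidth is minor-monotone, tw(G) ≥ tw(K_{4}) = 3. The upper and lower bounds meet at 3, so that is the treewidth.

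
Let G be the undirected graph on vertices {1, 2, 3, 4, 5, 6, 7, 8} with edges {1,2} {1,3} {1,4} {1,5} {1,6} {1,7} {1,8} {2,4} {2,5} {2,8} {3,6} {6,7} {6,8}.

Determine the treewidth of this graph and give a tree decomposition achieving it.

Treewidth 2.
Bags: B1 = {1, 2, 8}  B2 = {1, 6, 8}  B3 = {1, 6, 7}  B4 = {1, 2, 5}  B5 = {1, 3, 6}  B6 = {1, 2, 4}
Tree: B1–B2, B2–B3, B1–B4, B2–B5, B4–B6

Each bag holds 3 vertices, so the decomposition has width 2, which upper-bounds the treewidth. On the other hand G contains the 3-clique {1, 2, 8}. A clique must lie in a single bag of any decomposition, so no decomposition can have width below 2. Combining the bounds, tw(G) = 2.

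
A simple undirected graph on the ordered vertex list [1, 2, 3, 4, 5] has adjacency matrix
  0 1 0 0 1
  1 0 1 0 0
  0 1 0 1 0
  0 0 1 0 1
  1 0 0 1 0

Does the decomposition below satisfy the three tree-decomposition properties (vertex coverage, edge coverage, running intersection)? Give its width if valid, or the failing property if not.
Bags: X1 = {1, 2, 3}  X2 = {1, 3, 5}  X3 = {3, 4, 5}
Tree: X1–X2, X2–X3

Every vertex of G appears in some bag (union = {1, 2, 3, 4, 5}); every edge is covered by a bag; and for each vertex v the set of bags containing v is connected in the bag tree. The decomposition is therefore valid. The largest bag has 3 vertices, so the width is 2.

Yes; width 2.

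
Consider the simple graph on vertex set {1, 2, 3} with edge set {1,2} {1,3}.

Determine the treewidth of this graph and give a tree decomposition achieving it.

Treewidth 1.
Bags: B1 = {1, 3}  B2 = {1, 2}
Tree: B1–B2

The largest bag has 2 vertices, giving width 1; this decomposition certifies tw(G) ≤ 1. Any graph with an edge has treewidth ≥ 1, and G has the edge 1–3. Combining the bounds, tw(G) = 1.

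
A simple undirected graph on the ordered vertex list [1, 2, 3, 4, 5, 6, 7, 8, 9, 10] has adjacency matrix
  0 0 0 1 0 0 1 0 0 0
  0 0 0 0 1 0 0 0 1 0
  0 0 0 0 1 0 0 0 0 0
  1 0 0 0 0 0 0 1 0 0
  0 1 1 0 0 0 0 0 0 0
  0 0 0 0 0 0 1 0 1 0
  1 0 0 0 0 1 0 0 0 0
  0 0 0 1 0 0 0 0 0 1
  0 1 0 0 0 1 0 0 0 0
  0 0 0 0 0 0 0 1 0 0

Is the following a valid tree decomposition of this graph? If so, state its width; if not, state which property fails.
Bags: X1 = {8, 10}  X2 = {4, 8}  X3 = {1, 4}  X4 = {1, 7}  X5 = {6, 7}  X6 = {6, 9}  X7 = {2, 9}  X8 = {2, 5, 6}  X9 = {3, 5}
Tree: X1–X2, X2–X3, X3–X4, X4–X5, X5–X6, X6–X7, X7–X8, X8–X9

A tree decomposition must satisfy three properties: every vertex lies in some bag; for every edge, both endpoints lie together in some bag; and for every vertex, the bags containing it form a connected subtree. Here bags containing vertex 6 are not connected in the tree, so the decomposition is invalid.

No — bags containing vertex 6 are not connected in the tree.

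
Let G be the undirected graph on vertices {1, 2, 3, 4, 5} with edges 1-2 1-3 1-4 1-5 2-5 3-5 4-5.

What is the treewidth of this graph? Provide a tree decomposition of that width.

Treewidth 2.
Bags: B1 = {1, 4, 5}  B2 = {1, 3, 5}  B3 = {1, 2, 5}
Tree: B1–B2, B1–B3

Every bag has size at most 3, so the width is 3 − 1 = 2 and tw(G) ≤ 2. Conversely, {1, 2, 5} is a clique of size 3, and the vertices of any clique must share a bag in every tree decomposition; so some bag has ≥ 3 vertices and tw(G) ≥ 2. Therefore the treewidth is 2.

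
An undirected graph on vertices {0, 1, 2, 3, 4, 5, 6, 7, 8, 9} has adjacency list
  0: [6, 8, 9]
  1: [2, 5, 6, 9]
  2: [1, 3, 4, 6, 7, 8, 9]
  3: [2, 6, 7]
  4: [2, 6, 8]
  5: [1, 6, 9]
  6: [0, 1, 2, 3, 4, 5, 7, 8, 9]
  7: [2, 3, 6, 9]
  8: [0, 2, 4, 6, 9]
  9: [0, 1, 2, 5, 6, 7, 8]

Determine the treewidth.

A width-3 tree decomposition is:
Bags: B1 = {2, 6, 8, 9}  B2 = {1, 2, 6, 9}  B3 = {2, 4, 6, 8}  B4 = {2, 6, 7, 9}  B5 = {2, 3, 6, 7}  B6 = {1, 5, 6, 9}  B7 = {0, 6, 8, 9}
Tree: B1–B2, B1–B3, B1–B4, B4–B5, B2–B6, B1–B7
Every bag has size at most 4, so the width is 4 − 1 = 3 and tw(G) ≤ 3. On the other hand G contains the 4-clique {0, 6, 8, 9}. A clique must lie in a single bag of any decomposition, so no decomposition can have width below 3. Therefore the treewidth is 3.

3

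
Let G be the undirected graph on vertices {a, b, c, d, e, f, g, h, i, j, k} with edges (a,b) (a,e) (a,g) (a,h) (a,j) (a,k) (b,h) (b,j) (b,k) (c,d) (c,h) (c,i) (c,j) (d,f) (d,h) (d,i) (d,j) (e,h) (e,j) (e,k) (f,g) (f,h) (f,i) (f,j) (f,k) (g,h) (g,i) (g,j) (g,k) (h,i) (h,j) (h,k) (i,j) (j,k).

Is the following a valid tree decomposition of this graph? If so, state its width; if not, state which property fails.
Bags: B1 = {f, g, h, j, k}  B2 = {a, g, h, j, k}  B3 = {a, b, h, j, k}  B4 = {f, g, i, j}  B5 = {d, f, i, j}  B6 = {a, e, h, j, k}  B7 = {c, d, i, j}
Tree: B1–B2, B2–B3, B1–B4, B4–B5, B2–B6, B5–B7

A tree decomposition must satisfy three properties: every vertex lies in some bag; for every edge, both endpoints lie together in some bag; and for every vertex, the bags containing it form a connected subtree. Here edge (h,i) lies in no bag, so the decomposition is invalid.

No — edge (h,i) lies in no bag.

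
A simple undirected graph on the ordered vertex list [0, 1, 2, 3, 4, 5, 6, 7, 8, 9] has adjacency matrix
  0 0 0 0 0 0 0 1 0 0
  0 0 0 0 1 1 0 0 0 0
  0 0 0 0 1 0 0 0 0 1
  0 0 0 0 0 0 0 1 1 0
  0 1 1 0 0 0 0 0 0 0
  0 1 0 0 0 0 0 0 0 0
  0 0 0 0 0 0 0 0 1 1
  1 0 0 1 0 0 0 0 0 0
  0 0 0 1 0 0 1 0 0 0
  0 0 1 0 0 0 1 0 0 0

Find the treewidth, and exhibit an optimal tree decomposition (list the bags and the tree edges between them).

Treewidth 1.
One optimal decomposition is:
Bags: B1 = {0, 7}  B2 = {3, 7}  B3 = {3, 8}  B4 = {6, 8}  B5 = {6, 9}  B6 = {2, 9}  B7 = {2, 4}  B8 = {1, 4}  B9 = {1, 5}
Tree: B1–B2, B2–B3, B3–B4, B4–B5, B5–B6, B6–B7, B7–B8, B8–B9

The largest bag has 2 vertices, giving width 1; this decomposition certifies tw(G) ≤ 1. Since G has at least one edge (e.g. 0–7), it is not an edgeless graph, so tw(G) ≥ 1. The upper and lower bounds meet at 1, so that is the treewidth.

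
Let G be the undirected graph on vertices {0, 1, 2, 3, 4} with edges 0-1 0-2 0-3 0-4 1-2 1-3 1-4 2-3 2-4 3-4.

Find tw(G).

4

A width-4 tree decomposition is:
Bags: B1 = {0, 1, 2, 3, 4}
Tree: (single bag)
With just one bag of size 5, the width is 5 − 1 = 4, so tw(G) ≤ 4. On the other hand G contains the 5-clique {0, 1, 2, 3, 4}. A clique must lie in a single bag of any decomposition, so no decomposition can have width below 4. Combining the bounds, tw(G) = 4.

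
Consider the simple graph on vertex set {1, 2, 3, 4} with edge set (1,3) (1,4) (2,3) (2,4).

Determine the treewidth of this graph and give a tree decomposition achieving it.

Treewidth 2.
Bags: B1 = {1, 3, 4}  B2 = {2, 3, 4}
Tree: B1–B2

The largest bag has 3 vertices, giving width 2; this decomposition certifies tw(G) ≤ 2. For the lower bound, G contains the cycle 4–1–3–2–4, so G is not a forest; only forests have treewidth ≤ 1, hence tw(G) ≥ 2. Combining the bounds, tw(G) = 2.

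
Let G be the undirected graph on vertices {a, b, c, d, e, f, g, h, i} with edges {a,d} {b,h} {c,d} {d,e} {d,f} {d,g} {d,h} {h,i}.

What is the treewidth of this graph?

1

A width-1 tree decomposition is:
Bags: B1 = {a, d}  B2 = {d, h}  B3 = {h, i}  B4 = {c, d}  B5 = {d, g}  B6 = {d, e}  B7 = {d, f}  B8 = {b, h}
Tree: B1–B2, B2–B3, B1–B4, B2–B5, B1–B6, B2–B7, B2–B8
Every bag has size at most 2, so the width is 2 − 1 = 1 and tw(G) ≤ 1. G has an edge, so its treewidth is at least 1. Therefore the treewidth is 1.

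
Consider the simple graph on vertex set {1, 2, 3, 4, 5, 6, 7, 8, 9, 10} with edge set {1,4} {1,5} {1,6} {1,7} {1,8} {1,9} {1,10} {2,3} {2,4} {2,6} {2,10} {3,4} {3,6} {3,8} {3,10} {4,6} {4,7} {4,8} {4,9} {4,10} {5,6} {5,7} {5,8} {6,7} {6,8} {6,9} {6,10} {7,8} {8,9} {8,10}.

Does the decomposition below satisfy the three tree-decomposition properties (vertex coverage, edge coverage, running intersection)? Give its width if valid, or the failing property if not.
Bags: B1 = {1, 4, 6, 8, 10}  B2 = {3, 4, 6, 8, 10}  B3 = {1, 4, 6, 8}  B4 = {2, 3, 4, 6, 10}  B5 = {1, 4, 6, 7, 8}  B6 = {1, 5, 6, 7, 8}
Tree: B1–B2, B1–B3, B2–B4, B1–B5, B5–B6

A tree decomposition must satisfy three properties: every vertex lies in some bag; for every edge, both endpoints lie together in some bag; and for every vertex, the bags containing it form a connected subtree. Here vertex 9 appears in no bag, so the decomposition is invalid.

No — vertex 9 appears in no bag.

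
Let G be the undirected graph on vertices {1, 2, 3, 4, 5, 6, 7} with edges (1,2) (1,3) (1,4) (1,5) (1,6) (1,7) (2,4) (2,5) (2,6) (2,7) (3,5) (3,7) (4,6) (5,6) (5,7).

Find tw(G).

3

A width-3 tree decomposition is:
Bags: B1 = {1, 2, 5, 7}  B2 = {1, 2, 5, 6}  B3 = {1, 2, 4, 6}  B4 = {1, 3, 5, 7}
Tree: B1–B2, B2–B3, B1–B4
The largest bag has 4 vertices, giving width 3; this decomposition certifies tw(G) ≤ 3. On the other hand G contains the 4-clique {1, 2, 4, 6}. A clique must lie in a single bag of any decomposition, so no decomposition can have width below 3. Combining the bounds, tw(G) = 3.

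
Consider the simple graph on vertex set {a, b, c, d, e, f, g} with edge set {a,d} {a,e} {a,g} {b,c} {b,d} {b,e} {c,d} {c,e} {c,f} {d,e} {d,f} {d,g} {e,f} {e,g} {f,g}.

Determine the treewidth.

A width-3 tree decomposition is:
Bags: B1 = {d, e, f, g}  B2 = {c, d, e, f}  B3 = {b, c, d, e}  B4 = {a, d, e, g}
Tree: B1–B2, B2–B3, B1–B4
The largest bag has 4 vertices, giving width 3; this decomposition certifies tw(G) ≤ 3. Conversely, {a, d, e, g} is a clique of size 4, and the vertices of any clique must share a bag in every tree decomposition; so some bag has ≥ 4 vertices and tw(G) ≥ 3. The upper and lower bounds meet at 3, so that is the treewidth.

3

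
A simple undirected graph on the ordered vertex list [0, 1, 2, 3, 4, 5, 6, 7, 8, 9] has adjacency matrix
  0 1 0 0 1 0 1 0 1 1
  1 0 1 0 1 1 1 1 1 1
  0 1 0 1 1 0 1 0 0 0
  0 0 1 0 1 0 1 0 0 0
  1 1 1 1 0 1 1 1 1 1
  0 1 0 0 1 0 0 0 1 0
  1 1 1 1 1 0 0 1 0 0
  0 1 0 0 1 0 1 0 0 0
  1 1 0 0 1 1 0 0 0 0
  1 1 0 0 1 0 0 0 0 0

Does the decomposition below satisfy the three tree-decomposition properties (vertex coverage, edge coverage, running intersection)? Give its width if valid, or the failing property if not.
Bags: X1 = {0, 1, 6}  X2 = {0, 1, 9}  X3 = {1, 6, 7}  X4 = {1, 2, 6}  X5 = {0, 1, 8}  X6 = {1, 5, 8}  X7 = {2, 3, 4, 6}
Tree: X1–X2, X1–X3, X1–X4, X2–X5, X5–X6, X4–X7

A tree decomposition must satisfy three properties: every vertex lies in some bag; for every edge, both endpoints lie together in some bag; and for every vertex, the bags containing it form a connected subtree. Here edge (4,1) lies in no bag, so the decomposition is invalid.

No — edge (4,1) lies in no bag.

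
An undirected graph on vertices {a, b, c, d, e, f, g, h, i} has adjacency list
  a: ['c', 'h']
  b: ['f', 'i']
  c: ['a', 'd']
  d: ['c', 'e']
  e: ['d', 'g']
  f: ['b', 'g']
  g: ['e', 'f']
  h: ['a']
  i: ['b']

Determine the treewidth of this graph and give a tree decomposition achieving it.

Treewidth 1.
One such decomposition:
Bags: B1 = {b, i}  B2 = {b, f}  B3 = {f, g}  B4 = {e, g}  B5 = {d, e}  B6 = {c, d}  B7 = {a, c}  B8 = {a, h}
Tree: B1–B2, B2–B3, B3–B4, B4–B5, B5–B6, B6–B7, B7–B8

Each bag holds 2 vertices, so the decomposition has width 1, which upper-bounds the treewidth. Any graph with an edge has treewidth ≥ 1, and G has the edge i–b. The upper and lower bounds meet at 1, so that is the treewidth.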